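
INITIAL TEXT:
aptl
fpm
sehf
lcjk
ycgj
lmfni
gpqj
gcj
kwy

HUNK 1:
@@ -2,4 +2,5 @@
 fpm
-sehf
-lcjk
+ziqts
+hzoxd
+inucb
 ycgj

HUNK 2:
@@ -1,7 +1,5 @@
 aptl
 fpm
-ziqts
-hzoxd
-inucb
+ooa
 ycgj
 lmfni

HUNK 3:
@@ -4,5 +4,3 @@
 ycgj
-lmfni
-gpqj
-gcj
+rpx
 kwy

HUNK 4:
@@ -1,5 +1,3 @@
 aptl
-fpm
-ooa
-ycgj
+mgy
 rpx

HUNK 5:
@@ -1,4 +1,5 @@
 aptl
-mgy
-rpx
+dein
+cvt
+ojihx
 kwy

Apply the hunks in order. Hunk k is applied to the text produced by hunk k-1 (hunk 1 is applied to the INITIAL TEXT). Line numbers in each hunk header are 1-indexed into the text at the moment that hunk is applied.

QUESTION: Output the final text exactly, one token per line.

Hunk 1: at line 2 remove [sehf,lcjk] add [ziqts,hzoxd,inucb] -> 10 lines: aptl fpm ziqts hzoxd inucb ycgj lmfni gpqj gcj kwy
Hunk 2: at line 1 remove [ziqts,hzoxd,inucb] add [ooa] -> 8 lines: aptl fpm ooa ycgj lmfni gpqj gcj kwy
Hunk 3: at line 4 remove [lmfni,gpqj,gcj] add [rpx] -> 6 lines: aptl fpm ooa ycgj rpx kwy
Hunk 4: at line 1 remove [fpm,ooa,ycgj] add [mgy] -> 4 lines: aptl mgy rpx kwy
Hunk 5: at line 1 remove [mgy,rpx] add [dein,cvt,ojihx] -> 5 lines: aptl dein cvt ojihx kwy

Answer: aptl
dein
cvt
ojihx
kwy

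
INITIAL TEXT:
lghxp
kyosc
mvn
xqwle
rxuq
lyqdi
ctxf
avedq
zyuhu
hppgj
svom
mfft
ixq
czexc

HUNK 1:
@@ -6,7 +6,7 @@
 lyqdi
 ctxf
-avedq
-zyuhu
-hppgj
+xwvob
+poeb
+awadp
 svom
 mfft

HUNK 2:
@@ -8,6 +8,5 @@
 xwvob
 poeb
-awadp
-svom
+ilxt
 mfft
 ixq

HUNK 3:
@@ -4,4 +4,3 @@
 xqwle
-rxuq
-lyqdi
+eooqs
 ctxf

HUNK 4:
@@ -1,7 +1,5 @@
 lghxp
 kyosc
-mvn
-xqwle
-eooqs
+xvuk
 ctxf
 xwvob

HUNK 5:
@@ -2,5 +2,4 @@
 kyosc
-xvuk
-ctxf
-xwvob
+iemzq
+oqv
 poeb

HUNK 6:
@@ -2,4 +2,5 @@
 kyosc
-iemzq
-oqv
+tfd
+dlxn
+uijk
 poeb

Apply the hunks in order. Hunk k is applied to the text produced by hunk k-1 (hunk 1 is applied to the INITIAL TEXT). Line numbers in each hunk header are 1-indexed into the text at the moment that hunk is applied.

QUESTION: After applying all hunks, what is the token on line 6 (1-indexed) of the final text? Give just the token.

Answer: poeb

Derivation:
Hunk 1: at line 6 remove [avedq,zyuhu,hppgj] add [xwvob,poeb,awadp] -> 14 lines: lghxp kyosc mvn xqwle rxuq lyqdi ctxf xwvob poeb awadp svom mfft ixq czexc
Hunk 2: at line 8 remove [awadp,svom] add [ilxt] -> 13 lines: lghxp kyosc mvn xqwle rxuq lyqdi ctxf xwvob poeb ilxt mfft ixq czexc
Hunk 3: at line 4 remove [rxuq,lyqdi] add [eooqs] -> 12 lines: lghxp kyosc mvn xqwle eooqs ctxf xwvob poeb ilxt mfft ixq czexc
Hunk 4: at line 1 remove [mvn,xqwle,eooqs] add [xvuk] -> 10 lines: lghxp kyosc xvuk ctxf xwvob poeb ilxt mfft ixq czexc
Hunk 5: at line 2 remove [xvuk,ctxf,xwvob] add [iemzq,oqv] -> 9 lines: lghxp kyosc iemzq oqv poeb ilxt mfft ixq czexc
Hunk 6: at line 2 remove [iemzq,oqv] add [tfd,dlxn,uijk] -> 10 lines: lghxp kyosc tfd dlxn uijk poeb ilxt mfft ixq czexc
Final line 6: poeb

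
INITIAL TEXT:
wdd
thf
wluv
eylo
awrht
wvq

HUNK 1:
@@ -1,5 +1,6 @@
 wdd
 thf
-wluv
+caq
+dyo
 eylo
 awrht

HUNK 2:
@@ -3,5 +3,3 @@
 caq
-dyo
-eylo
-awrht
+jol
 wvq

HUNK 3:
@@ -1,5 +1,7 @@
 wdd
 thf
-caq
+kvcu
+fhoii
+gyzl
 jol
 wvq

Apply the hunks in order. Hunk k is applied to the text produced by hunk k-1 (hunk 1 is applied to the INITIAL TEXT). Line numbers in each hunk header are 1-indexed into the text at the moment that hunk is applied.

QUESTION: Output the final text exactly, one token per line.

Answer: wdd
thf
kvcu
fhoii
gyzl
jol
wvq

Derivation:
Hunk 1: at line 1 remove [wluv] add [caq,dyo] -> 7 lines: wdd thf caq dyo eylo awrht wvq
Hunk 2: at line 3 remove [dyo,eylo,awrht] add [jol] -> 5 lines: wdd thf caq jol wvq
Hunk 3: at line 1 remove [caq] add [kvcu,fhoii,gyzl] -> 7 lines: wdd thf kvcu fhoii gyzl jol wvq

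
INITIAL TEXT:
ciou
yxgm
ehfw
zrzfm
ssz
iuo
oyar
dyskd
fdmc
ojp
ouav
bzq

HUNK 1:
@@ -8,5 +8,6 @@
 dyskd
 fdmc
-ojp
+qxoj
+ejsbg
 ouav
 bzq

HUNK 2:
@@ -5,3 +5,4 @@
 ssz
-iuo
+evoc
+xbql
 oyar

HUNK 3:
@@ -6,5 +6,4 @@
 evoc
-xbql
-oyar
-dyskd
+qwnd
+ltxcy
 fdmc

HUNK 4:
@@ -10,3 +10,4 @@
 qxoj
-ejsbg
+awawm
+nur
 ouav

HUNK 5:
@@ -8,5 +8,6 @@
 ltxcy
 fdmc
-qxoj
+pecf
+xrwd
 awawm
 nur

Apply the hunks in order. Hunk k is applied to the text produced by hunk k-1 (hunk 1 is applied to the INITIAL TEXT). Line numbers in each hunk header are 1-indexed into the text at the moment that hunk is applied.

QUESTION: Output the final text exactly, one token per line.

Hunk 1: at line 8 remove [ojp] add [qxoj,ejsbg] -> 13 lines: ciou yxgm ehfw zrzfm ssz iuo oyar dyskd fdmc qxoj ejsbg ouav bzq
Hunk 2: at line 5 remove [iuo] add [evoc,xbql] -> 14 lines: ciou yxgm ehfw zrzfm ssz evoc xbql oyar dyskd fdmc qxoj ejsbg ouav bzq
Hunk 3: at line 6 remove [xbql,oyar,dyskd] add [qwnd,ltxcy] -> 13 lines: ciou yxgm ehfw zrzfm ssz evoc qwnd ltxcy fdmc qxoj ejsbg ouav bzq
Hunk 4: at line 10 remove [ejsbg] add [awawm,nur] -> 14 lines: ciou yxgm ehfw zrzfm ssz evoc qwnd ltxcy fdmc qxoj awawm nur ouav bzq
Hunk 5: at line 8 remove [qxoj] add [pecf,xrwd] -> 15 lines: ciou yxgm ehfw zrzfm ssz evoc qwnd ltxcy fdmc pecf xrwd awawm nur ouav bzq

Answer: ciou
yxgm
ehfw
zrzfm
ssz
evoc
qwnd
ltxcy
fdmc
pecf
xrwd
awawm
nur
ouav
bzq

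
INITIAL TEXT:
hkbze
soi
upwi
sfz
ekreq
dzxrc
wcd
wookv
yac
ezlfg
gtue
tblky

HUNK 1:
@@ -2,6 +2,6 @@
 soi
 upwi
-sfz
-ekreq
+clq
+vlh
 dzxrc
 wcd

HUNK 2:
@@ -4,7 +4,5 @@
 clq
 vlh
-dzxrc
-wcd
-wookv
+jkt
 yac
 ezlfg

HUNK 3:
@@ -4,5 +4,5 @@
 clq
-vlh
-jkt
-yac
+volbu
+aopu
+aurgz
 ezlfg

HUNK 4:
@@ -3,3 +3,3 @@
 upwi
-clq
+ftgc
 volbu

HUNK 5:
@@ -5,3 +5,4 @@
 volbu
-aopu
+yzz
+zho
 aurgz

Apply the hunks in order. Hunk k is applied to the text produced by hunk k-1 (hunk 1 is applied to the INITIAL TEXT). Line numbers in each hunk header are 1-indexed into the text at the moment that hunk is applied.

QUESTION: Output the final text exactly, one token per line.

Answer: hkbze
soi
upwi
ftgc
volbu
yzz
zho
aurgz
ezlfg
gtue
tblky

Derivation:
Hunk 1: at line 2 remove [sfz,ekreq] add [clq,vlh] -> 12 lines: hkbze soi upwi clq vlh dzxrc wcd wookv yac ezlfg gtue tblky
Hunk 2: at line 4 remove [dzxrc,wcd,wookv] add [jkt] -> 10 lines: hkbze soi upwi clq vlh jkt yac ezlfg gtue tblky
Hunk 3: at line 4 remove [vlh,jkt,yac] add [volbu,aopu,aurgz] -> 10 lines: hkbze soi upwi clq volbu aopu aurgz ezlfg gtue tblky
Hunk 4: at line 3 remove [clq] add [ftgc] -> 10 lines: hkbze soi upwi ftgc volbu aopu aurgz ezlfg gtue tblky
Hunk 5: at line 5 remove [aopu] add [yzz,zho] -> 11 lines: hkbze soi upwi ftgc volbu yzz zho aurgz ezlfg gtue tblky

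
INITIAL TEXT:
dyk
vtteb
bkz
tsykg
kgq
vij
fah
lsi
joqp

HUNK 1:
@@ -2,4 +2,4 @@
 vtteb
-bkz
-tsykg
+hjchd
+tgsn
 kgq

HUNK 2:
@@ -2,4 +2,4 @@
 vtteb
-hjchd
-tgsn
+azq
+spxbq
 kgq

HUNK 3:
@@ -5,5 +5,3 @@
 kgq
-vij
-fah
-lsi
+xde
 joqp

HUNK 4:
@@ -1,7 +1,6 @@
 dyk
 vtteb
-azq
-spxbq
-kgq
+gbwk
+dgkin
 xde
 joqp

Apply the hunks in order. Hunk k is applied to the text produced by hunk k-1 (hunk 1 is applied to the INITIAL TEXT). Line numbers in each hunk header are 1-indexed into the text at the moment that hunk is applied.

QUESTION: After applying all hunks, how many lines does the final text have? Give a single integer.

Answer: 6

Derivation:
Hunk 1: at line 2 remove [bkz,tsykg] add [hjchd,tgsn] -> 9 lines: dyk vtteb hjchd tgsn kgq vij fah lsi joqp
Hunk 2: at line 2 remove [hjchd,tgsn] add [azq,spxbq] -> 9 lines: dyk vtteb azq spxbq kgq vij fah lsi joqp
Hunk 3: at line 5 remove [vij,fah,lsi] add [xde] -> 7 lines: dyk vtteb azq spxbq kgq xde joqp
Hunk 4: at line 1 remove [azq,spxbq,kgq] add [gbwk,dgkin] -> 6 lines: dyk vtteb gbwk dgkin xde joqp
Final line count: 6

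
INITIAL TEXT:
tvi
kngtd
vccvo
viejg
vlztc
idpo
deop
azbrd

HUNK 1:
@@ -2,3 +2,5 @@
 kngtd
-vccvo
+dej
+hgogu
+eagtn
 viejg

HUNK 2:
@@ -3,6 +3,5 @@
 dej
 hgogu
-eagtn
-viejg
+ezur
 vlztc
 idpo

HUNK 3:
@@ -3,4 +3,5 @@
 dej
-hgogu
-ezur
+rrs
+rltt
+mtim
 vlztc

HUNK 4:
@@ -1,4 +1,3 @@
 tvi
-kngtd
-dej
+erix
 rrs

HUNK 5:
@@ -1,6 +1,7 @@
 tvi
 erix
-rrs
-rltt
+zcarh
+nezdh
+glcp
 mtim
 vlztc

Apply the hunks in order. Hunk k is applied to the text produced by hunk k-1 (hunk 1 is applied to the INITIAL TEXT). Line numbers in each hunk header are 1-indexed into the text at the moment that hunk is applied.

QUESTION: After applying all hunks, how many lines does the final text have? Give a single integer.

Answer: 10

Derivation:
Hunk 1: at line 2 remove [vccvo] add [dej,hgogu,eagtn] -> 10 lines: tvi kngtd dej hgogu eagtn viejg vlztc idpo deop azbrd
Hunk 2: at line 3 remove [eagtn,viejg] add [ezur] -> 9 lines: tvi kngtd dej hgogu ezur vlztc idpo deop azbrd
Hunk 3: at line 3 remove [hgogu,ezur] add [rrs,rltt,mtim] -> 10 lines: tvi kngtd dej rrs rltt mtim vlztc idpo deop azbrd
Hunk 4: at line 1 remove [kngtd,dej] add [erix] -> 9 lines: tvi erix rrs rltt mtim vlztc idpo deop azbrd
Hunk 5: at line 1 remove [rrs,rltt] add [zcarh,nezdh,glcp] -> 10 lines: tvi erix zcarh nezdh glcp mtim vlztc idpo deop azbrd
Final line count: 10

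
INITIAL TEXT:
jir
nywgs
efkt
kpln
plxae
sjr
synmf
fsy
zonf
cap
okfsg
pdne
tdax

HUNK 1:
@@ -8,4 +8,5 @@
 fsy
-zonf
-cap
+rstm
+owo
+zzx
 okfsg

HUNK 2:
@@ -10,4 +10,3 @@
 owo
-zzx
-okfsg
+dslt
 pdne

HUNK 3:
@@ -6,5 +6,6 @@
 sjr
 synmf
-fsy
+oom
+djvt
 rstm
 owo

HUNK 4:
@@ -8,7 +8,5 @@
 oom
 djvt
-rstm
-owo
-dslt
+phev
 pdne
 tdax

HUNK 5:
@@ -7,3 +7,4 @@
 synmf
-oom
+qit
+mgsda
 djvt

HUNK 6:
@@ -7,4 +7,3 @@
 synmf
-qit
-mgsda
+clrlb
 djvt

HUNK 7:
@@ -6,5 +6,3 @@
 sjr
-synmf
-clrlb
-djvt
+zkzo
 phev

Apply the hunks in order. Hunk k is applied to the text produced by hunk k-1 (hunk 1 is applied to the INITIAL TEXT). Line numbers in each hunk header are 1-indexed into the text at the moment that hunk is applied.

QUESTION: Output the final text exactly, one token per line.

Hunk 1: at line 8 remove [zonf,cap] add [rstm,owo,zzx] -> 14 lines: jir nywgs efkt kpln plxae sjr synmf fsy rstm owo zzx okfsg pdne tdax
Hunk 2: at line 10 remove [zzx,okfsg] add [dslt] -> 13 lines: jir nywgs efkt kpln plxae sjr synmf fsy rstm owo dslt pdne tdax
Hunk 3: at line 6 remove [fsy] add [oom,djvt] -> 14 lines: jir nywgs efkt kpln plxae sjr synmf oom djvt rstm owo dslt pdne tdax
Hunk 4: at line 8 remove [rstm,owo,dslt] add [phev] -> 12 lines: jir nywgs efkt kpln plxae sjr synmf oom djvt phev pdne tdax
Hunk 5: at line 7 remove [oom] add [qit,mgsda] -> 13 lines: jir nywgs efkt kpln plxae sjr synmf qit mgsda djvt phev pdne tdax
Hunk 6: at line 7 remove [qit,mgsda] add [clrlb] -> 12 lines: jir nywgs efkt kpln plxae sjr synmf clrlb djvt phev pdne tdax
Hunk 7: at line 6 remove [synmf,clrlb,djvt] add [zkzo] -> 10 lines: jir nywgs efkt kpln plxae sjr zkzo phev pdne tdax

Answer: jir
nywgs
efkt
kpln
plxae
sjr
zkzo
phev
pdne
tdax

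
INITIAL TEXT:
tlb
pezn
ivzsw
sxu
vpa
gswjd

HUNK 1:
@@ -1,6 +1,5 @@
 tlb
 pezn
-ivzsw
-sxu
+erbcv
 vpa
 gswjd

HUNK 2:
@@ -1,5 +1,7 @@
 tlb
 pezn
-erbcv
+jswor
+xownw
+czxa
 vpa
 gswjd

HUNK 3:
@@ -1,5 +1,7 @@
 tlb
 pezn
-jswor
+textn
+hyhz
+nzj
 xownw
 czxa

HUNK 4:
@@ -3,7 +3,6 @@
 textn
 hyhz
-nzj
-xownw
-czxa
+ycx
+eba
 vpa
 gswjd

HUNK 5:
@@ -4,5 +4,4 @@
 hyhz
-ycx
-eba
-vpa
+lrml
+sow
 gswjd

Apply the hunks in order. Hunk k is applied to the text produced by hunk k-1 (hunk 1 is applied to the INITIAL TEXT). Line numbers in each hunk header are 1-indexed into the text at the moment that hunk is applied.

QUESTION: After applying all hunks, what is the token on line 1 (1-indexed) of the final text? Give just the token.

Answer: tlb

Derivation:
Hunk 1: at line 1 remove [ivzsw,sxu] add [erbcv] -> 5 lines: tlb pezn erbcv vpa gswjd
Hunk 2: at line 1 remove [erbcv] add [jswor,xownw,czxa] -> 7 lines: tlb pezn jswor xownw czxa vpa gswjd
Hunk 3: at line 1 remove [jswor] add [textn,hyhz,nzj] -> 9 lines: tlb pezn textn hyhz nzj xownw czxa vpa gswjd
Hunk 4: at line 3 remove [nzj,xownw,czxa] add [ycx,eba] -> 8 lines: tlb pezn textn hyhz ycx eba vpa gswjd
Hunk 5: at line 4 remove [ycx,eba,vpa] add [lrml,sow] -> 7 lines: tlb pezn textn hyhz lrml sow gswjd
Final line 1: tlb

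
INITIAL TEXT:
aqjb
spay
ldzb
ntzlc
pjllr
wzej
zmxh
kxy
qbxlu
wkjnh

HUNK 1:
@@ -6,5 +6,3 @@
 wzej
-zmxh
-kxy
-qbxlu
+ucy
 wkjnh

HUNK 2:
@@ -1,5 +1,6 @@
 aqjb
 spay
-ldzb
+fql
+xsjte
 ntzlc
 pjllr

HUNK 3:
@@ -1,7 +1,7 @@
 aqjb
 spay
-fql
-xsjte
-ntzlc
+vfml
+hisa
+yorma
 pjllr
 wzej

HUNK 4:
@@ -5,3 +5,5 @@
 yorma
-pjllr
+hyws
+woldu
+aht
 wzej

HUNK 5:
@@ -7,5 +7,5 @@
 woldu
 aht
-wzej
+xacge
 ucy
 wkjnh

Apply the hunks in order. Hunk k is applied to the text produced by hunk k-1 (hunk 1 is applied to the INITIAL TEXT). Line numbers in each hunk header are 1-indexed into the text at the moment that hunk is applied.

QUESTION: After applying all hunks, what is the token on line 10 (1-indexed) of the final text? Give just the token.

Hunk 1: at line 6 remove [zmxh,kxy,qbxlu] add [ucy] -> 8 lines: aqjb spay ldzb ntzlc pjllr wzej ucy wkjnh
Hunk 2: at line 1 remove [ldzb] add [fql,xsjte] -> 9 lines: aqjb spay fql xsjte ntzlc pjllr wzej ucy wkjnh
Hunk 3: at line 1 remove [fql,xsjte,ntzlc] add [vfml,hisa,yorma] -> 9 lines: aqjb spay vfml hisa yorma pjllr wzej ucy wkjnh
Hunk 4: at line 5 remove [pjllr] add [hyws,woldu,aht] -> 11 lines: aqjb spay vfml hisa yorma hyws woldu aht wzej ucy wkjnh
Hunk 5: at line 7 remove [wzej] add [xacge] -> 11 lines: aqjb spay vfml hisa yorma hyws woldu aht xacge ucy wkjnh
Final line 10: ucy

Answer: ucy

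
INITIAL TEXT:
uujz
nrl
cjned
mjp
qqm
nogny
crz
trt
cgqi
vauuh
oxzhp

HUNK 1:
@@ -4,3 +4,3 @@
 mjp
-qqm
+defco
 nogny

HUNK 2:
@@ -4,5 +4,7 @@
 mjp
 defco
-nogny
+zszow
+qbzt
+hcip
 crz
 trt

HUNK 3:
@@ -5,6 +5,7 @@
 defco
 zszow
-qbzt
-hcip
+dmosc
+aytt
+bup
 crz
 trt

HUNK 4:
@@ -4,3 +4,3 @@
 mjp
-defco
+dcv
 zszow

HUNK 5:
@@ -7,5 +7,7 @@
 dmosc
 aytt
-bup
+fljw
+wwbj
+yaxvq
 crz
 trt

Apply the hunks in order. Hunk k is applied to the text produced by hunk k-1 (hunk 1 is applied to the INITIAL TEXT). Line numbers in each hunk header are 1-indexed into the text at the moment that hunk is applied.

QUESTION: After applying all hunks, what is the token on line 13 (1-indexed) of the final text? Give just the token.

Answer: trt

Derivation:
Hunk 1: at line 4 remove [qqm] add [defco] -> 11 lines: uujz nrl cjned mjp defco nogny crz trt cgqi vauuh oxzhp
Hunk 2: at line 4 remove [nogny] add [zszow,qbzt,hcip] -> 13 lines: uujz nrl cjned mjp defco zszow qbzt hcip crz trt cgqi vauuh oxzhp
Hunk 3: at line 5 remove [qbzt,hcip] add [dmosc,aytt,bup] -> 14 lines: uujz nrl cjned mjp defco zszow dmosc aytt bup crz trt cgqi vauuh oxzhp
Hunk 4: at line 4 remove [defco] add [dcv] -> 14 lines: uujz nrl cjned mjp dcv zszow dmosc aytt bup crz trt cgqi vauuh oxzhp
Hunk 5: at line 7 remove [bup] add [fljw,wwbj,yaxvq] -> 16 lines: uujz nrl cjned mjp dcv zszow dmosc aytt fljw wwbj yaxvq crz trt cgqi vauuh oxzhp
Final line 13: trt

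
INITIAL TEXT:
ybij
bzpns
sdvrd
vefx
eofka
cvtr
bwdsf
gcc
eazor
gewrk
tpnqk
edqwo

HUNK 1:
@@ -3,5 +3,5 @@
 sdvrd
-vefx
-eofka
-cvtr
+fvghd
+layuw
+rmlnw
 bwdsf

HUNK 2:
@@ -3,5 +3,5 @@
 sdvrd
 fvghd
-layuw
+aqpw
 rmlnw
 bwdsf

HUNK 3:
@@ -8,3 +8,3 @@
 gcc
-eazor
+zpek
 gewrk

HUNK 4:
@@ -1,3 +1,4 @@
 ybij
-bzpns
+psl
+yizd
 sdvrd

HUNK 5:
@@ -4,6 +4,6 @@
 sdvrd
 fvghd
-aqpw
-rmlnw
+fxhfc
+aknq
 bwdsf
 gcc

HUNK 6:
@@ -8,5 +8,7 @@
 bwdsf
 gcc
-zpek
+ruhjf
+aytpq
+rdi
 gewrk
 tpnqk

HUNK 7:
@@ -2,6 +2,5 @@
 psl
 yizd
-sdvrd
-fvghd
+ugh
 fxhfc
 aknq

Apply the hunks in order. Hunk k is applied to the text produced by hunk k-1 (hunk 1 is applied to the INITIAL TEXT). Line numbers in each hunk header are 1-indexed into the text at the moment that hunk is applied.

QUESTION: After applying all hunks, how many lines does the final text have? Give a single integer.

Hunk 1: at line 3 remove [vefx,eofka,cvtr] add [fvghd,layuw,rmlnw] -> 12 lines: ybij bzpns sdvrd fvghd layuw rmlnw bwdsf gcc eazor gewrk tpnqk edqwo
Hunk 2: at line 3 remove [layuw] add [aqpw] -> 12 lines: ybij bzpns sdvrd fvghd aqpw rmlnw bwdsf gcc eazor gewrk tpnqk edqwo
Hunk 3: at line 8 remove [eazor] add [zpek] -> 12 lines: ybij bzpns sdvrd fvghd aqpw rmlnw bwdsf gcc zpek gewrk tpnqk edqwo
Hunk 4: at line 1 remove [bzpns] add [psl,yizd] -> 13 lines: ybij psl yizd sdvrd fvghd aqpw rmlnw bwdsf gcc zpek gewrk tpnqk edqwo
Hunk 5: at line 4 remove [aqpw,rmlnw] add [fxhfc,aknq] -> 13 lines: ybij psl yizd sdvrd fvghd fxhfc aknq bwdsf gcc zpek gewrk tpnqk edqwo
Hunk 6: at line 8 remove [zpek] add [ruhjf,aytpq,rdi] -> 15 lines: ybij psl yizd sdvrd fvghd fxhfc aknq bwdsf gcc ruhjf aytpq rdi gewrk tpnqk edqwo
Hunk 7: at line 2 remove [sdvrd,fvghd] add [ugh] -> 14 lines: ybij psl yizd ugh fxhfc aknq bwdsf gcc ruhjf aytpq rdi gewrk tpnqk edqwo
Final line count: 14

Answer: 14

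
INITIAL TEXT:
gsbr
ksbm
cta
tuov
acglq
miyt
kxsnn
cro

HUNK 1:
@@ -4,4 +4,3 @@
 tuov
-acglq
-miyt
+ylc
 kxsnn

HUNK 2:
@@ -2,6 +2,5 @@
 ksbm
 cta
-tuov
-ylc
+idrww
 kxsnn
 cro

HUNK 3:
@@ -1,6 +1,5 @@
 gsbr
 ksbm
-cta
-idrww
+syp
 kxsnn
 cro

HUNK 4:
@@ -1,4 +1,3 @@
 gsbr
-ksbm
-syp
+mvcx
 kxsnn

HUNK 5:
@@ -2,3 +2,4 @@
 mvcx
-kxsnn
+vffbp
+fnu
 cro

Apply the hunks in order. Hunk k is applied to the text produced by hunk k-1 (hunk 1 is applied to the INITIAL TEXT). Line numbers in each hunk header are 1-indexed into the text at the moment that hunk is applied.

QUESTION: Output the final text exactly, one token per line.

Answer: gsbr
mvcx
vffbp
fnu
cro

Derivation:
Hunk 1: at line 4 remove [acglq,miyt] add [ylc] -> 7 lines: gsbr ksbm cta tuov ylc kxsnn cro
Hunk 2: at line 2 remove [tuov,ylc] add [idrww] -> 6 lines: gsbr ksbm cta idrww kxsnn cro
Hunk 3: at line 1 remove [cta,idrww] add [syp] -> 5 lines: gsbr ksbm syp kxsnn cro
Hunk 4: at line 1 remove [ksbm,syp] add [mvcx] -> 4 lines: gsbr mvcx kxsnn cro
Hunk 5: at line 2 remove [kxsnn] add [vffbp,fnu] -> 5 lines: gsbr mvcx vffbp fnu cro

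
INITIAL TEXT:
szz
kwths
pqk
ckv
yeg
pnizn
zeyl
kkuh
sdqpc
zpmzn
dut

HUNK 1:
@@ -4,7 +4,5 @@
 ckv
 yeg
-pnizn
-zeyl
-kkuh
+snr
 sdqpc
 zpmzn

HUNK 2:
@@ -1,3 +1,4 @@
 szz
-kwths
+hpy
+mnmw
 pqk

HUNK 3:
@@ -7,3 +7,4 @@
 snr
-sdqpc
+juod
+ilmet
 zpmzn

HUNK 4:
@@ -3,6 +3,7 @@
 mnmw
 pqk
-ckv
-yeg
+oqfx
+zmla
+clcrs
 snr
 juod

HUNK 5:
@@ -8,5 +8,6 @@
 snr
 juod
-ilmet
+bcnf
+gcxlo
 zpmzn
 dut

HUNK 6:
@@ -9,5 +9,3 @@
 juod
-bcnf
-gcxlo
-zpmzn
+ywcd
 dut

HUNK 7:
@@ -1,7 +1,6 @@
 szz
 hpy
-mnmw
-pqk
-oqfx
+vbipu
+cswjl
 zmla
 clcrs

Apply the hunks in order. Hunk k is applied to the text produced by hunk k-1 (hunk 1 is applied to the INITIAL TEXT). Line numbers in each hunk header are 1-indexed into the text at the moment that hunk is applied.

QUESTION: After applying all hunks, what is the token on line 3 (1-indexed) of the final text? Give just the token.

Hunk 1: at line 4 remove [pnizn,zeyl,kkuh] add [snr] -> 9 lines: szz kwths pqk ckv yeg snr sdqpc zpmzn dut
Hunk 2: at line 1 remove [kwths] add [hpy,mnmw] -> 10 lines: szz hpy mnmw pqk ckv yeg snr sdqpc zpmzn dut
Hunk 3: at line 7 remove [sdqpc] add [juod,ilmet] -> 11 lines: szz hpy mnmw pqk ckv yeg snr juod ilmet zpmzn dut
Hunk 4: at line 3 remove [ckv,yeg] add [oqfx,zmla,clcrs] -> 12 lines: szz hpy mnmw pqk oqfx zmla clcrs snr juod ilmet zpmzn dut
Hunk 5: at line 8 remove [ilmet] add [bcnf,gcxlo] -> 13 lines: szz hpy mnmw pqk oqfx zmla clcrs snr juod bcnf gcxlo zpmzn dut
Hunk 6: at line 9 remove [bcnf,gcxlo,zpmzn] add [ywcd] -> 11 lines: szz hpy mnmw pqk oqfx zmla clcrs snr juod ywcd dut
Hunk 7: at line 1 remove [mnmw,pqk,oqfx] add [vbipu,cswjl] -> 10 lines: szz hpy vbipu cswjl zmla clcrs snr juod ywcd dut
Final line 3: vbipu

Answer: vbipu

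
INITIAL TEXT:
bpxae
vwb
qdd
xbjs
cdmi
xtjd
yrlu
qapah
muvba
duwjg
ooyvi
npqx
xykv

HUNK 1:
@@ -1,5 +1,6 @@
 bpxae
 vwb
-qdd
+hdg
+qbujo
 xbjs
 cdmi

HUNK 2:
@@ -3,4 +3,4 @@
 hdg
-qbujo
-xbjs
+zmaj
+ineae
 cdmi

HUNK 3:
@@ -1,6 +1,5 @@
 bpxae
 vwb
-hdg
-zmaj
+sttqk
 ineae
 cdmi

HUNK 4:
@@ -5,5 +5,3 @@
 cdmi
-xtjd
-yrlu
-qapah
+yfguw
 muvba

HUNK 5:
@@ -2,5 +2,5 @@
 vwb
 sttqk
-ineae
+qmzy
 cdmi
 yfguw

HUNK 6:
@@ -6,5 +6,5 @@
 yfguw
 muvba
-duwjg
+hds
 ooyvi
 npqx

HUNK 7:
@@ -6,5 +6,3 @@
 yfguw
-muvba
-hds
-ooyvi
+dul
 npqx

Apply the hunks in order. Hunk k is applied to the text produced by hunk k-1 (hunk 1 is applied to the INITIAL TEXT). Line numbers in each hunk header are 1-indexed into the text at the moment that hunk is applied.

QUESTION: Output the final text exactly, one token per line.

Hunk 1: at line 1 remove [qdd] add [hdg,qbujo] -> 14 lines: bpxae vwb hdg qbujo xbjs cdmi xtjd yrlu qapah muvba duwjg ooyvi npqx xykv
Hunk 2: at line 3 remove [qbujo,xbjs] add [zmaj,ineae] -> 14 lines: bpxae vwb hdg zmaj ineae cdmi xtjd yrlu qapah muvba duwjg ooyvi npqx xykv
Hunk 3: at line 1 remove [hdg,zmaj] add [sttqk] -> 13 lines: bpxae vwb sttqk ineae cdmi xtjd yrlu qapah muvba duwjg ooyvi npqx xykv
Hunk 4: at line 5 remove [xtjd,yrlu,qapah] add [yfguw] -> 11 lines: bpxae vwb sttqk ineae cdmi yfguw muvba duwjg ooyvi npqx xykv
Hunk 5: at line 2 remove [ineae] add [qmzy] -> 11 lines: bpxae vwb sttqk qmzy cdmi yfguw muvba duwjg ooyvi npqx xykv
Hunk 6: at line 6 remove [duwjg] add [hds] -> 11 lines: bpxae vwb sttqk qmzy cdmi yfguw muvba hds ooyvi npqx xykv
Hunk 7: at line 6 remove [muvba,hds,ooyvi] add [dul] -> 9 lines: bpxae vwb sttqk qmzy cdmi yfguw dul npqx xykv

Answer: bpxae
vwb
sttqk
qmzy
cdmi
yfguw
dul
npqx
xykv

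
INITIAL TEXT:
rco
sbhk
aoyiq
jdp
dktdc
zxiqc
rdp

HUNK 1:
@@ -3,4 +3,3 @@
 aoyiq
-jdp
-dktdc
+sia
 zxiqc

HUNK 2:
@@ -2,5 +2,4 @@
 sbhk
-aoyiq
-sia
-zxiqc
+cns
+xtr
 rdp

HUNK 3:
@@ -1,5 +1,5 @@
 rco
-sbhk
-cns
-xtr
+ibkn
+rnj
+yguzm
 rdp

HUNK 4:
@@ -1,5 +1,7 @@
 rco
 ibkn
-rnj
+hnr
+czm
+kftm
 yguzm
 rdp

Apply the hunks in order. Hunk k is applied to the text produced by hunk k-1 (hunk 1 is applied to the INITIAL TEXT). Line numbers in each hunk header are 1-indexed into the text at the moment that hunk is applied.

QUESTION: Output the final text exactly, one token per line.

Answer: rco
ibkn
hnr
czm
kftm
yguzm
rdp

Derivation:
Hunk 1: at line 3 remove [jdp,dktdc] add [sia] -> 6 lines: rco sbhk aoyiq sia zxiqc rdp
Hunk 2: at line 2 remove [aoyiq,sia,zxiqc] add [cns,xtr] -> 5 lines: rco sbhk cns xtr rdp
Hunk 3: at line 1 remove [sbhk,cns,xtr] add [ibkn,rnj,yguzm] -> 5 lines: rco ibkn rnj yguzm rdp
Hunk 4: at line 1 remove [rnj] add [hnr,czm,kftm] -> 7 lines: rco ibkn hnr czm kftm yguzm rdp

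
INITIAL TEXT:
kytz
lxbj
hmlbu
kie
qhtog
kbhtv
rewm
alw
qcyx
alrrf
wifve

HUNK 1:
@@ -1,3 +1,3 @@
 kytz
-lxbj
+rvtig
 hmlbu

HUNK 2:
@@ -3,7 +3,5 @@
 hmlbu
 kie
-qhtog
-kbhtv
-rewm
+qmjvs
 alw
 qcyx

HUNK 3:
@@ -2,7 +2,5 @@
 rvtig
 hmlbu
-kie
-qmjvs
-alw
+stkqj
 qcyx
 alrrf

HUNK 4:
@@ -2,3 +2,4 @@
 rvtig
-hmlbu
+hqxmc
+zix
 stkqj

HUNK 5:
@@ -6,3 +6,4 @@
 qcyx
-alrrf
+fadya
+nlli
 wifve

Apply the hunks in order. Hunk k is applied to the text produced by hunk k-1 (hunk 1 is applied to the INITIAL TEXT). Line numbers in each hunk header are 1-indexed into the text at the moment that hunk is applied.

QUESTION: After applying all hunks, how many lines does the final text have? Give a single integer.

Hunk 1: at line 1 remove [lxbj] add [rvtig] -> 11 lines: kytz rvtig hmlbu kie qhtog kbhtv rewm alw qcyx alrrf wifve
Hunk 2: at line 3 remove [qhtog,kbhtv,rewm] add [qmjvs] -> 9 lines: kytz rvtig hmlbu kie qmjvs alw qcyx alrrf wifve
Hunk 3: at line 2 remove [kie,qmjvs,alw] add [stkqj] -> 7 lines: kytz rvtig hmlbu stkqj qcyx alrrf wifve
Hunk 4: at line 2 remove [hmlbu] add [hqxmc,zix] -> 8 lines: kytz rvtig hqxmc zix stkqj qcyx alrrf wifve
Hunk 5: at line 6 remove [alrrf] add [fadya,nlli] -> 9 lines: kytz rvtig hqxmc zix stkqj qcyx fadya nlli wifve
Final line count: 9

Answer: 9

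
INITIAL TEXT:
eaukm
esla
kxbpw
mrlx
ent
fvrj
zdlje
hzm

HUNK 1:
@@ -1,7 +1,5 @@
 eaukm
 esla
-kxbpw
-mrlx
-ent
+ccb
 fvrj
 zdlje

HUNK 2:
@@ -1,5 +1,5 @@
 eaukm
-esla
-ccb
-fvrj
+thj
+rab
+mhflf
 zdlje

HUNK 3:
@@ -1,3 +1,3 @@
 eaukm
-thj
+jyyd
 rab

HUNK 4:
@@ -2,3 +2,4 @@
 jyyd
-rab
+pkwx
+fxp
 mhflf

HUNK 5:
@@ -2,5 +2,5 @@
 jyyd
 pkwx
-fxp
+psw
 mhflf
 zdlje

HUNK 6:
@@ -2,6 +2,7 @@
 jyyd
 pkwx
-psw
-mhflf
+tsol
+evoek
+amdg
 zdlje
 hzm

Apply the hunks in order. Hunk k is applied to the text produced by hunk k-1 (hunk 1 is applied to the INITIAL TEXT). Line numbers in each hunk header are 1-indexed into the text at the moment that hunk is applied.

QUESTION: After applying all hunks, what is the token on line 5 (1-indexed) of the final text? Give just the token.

Answer: evoek

Derivation:
Hunk 1: at line 1 remove [kxbpw,mrlx,ent] add [ccb] -> 6 lines: eaukm esla ccb fvrj zdlje hzm
Hunk 2: at line 1 remove [esla,ccb,fvrj] add [thj,rab,mhflf] -> 6 lines: eaukm thj rab mhflf zdlje hzm
Hunk 3: at line 1 remove [thj] add [jyyd] -> 6 lines: eaukm jyyd rab mhflf zdlje hzm
Hunk 4: at line 2 remove [rab] add [pkwx,fxp] -> 7 lines: eaukm jyyd pkwx fxp mhflf zdlje hzm
Hunk 5: at line 2 remove [fxp] add [psw] -> 7 lines: eaukm jyyd pkwx psw mhflf zdlje hzm
Hunk 6: at line 2 remove [psw,mhflf] add [tsol,evoek,amdg] -> 8 lines: eaukm jyyd pkwx tsol evoek amdg zdlje hzm
Final line 5: evoek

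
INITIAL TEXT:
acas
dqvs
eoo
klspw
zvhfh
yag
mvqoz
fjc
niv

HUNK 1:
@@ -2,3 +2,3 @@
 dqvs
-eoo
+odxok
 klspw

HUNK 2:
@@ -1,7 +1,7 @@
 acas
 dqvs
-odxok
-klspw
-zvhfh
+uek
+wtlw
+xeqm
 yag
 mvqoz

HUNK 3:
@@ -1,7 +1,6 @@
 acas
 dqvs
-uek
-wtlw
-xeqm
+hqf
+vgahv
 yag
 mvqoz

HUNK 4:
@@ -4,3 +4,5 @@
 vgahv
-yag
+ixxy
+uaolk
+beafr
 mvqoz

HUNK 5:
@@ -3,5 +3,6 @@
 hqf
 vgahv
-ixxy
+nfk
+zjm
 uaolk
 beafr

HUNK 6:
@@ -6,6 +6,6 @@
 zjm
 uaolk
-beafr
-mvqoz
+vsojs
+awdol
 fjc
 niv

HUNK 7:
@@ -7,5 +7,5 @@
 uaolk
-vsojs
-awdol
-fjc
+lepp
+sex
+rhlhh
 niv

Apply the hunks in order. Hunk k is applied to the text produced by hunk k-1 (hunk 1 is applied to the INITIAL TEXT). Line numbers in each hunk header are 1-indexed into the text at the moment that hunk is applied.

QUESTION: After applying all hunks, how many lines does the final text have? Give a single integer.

Answer: 11

Derivation:
Hunk 1: at line 2 remove [eoo] add [odxok] -> 9 lines: acas dqvs odxok klspw zvhfh yag mvqoz fjc niv
Hunk 2: at line 1 remove [odxok,klspw,zvhfh] add [uek,wtlw,xeqm] -> 9 lines: acas dqvs uek wtlw xeqm yag mvqoz fjc niv
Hunk 3: at line 1 remove [uek,wtlw,xeqm] add [hqf,vgahv] -> 8 lines: acas dqvs hqf vgahv yag mvqoz fjc niv
Hunk 4: at line 4 remove [yag] add [ixxy,uaolk,beafr] -> 10 lines: acas dqvs hqf vgahv ixxy uaolk beafr mvqoz fjc niv
Hunk 5: at line 3 remove [ixxy] add [nfk,zjm] -> 11 lines: acas dqvs hqf vgahv nfk zjm uaolk beafr mvqoz fjc niv
Hunk 6: at line 6 remove [beafr,mvqoz] add [vsojs,awdol] -> 11 lines: acas dqvs hqf vgahv nfk zjm uaolk vsojs awdol fjc niv
Hunk 7: at line 7 remove [vsojs,awdol,fjc] add [lepp,sex,rhlhh] -> 11 lines: acas dqvs hqf vgahv nfk zjm uaolk lepp sex rhlhh niv
Final line count: 11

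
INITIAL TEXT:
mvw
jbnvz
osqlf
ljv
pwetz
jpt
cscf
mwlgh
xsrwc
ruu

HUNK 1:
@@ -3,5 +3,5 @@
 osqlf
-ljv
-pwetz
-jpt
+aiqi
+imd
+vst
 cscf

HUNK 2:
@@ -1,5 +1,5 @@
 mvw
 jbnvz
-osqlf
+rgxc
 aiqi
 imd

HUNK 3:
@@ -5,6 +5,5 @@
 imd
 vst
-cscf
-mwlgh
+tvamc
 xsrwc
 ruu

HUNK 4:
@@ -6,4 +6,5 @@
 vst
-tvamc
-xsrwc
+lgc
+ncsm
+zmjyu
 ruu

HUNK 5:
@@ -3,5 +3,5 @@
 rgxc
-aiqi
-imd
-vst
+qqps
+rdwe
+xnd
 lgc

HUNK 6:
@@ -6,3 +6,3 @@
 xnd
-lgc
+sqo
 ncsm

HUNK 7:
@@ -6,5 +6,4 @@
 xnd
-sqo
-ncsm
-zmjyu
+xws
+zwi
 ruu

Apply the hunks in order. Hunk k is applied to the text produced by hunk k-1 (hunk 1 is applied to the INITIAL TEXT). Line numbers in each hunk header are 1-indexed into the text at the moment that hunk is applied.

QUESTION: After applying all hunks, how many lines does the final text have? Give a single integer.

Answer: 9

Derivation:
Hunk 1: at line 3 remove [ljv,pwetz,jpt] add [aiqi,imd,vst] -> 10 lines: mvw jbnvz osqlf aiqi imd vst cscf mwlgh xsrwc ruu
Hunk 2: at line 1 remove [osqlf] add [rgxc] -> 10 lines: mvw jbnvz rgxc aiqi imd vst cscf mwlgh xsrwc ruu
Hunk 3: at line 5 remove [cscf,mwlgh] add [tvamc] -> 9 lines: mvw jbnvz rgxc aiqi imd vst tvamc xsrwc ruu
Hunk 4: at line 6 remove [tvamc,xsrwc] add [lgc,ncsm,zmjyu] -> 10 lines: mvw jbnvz rgxc aiqi imd vst lgc ncsm zmjyu ruu
Hunk 5: at line 3 remove [aiqi,imd,vst] add [qqps,rdwe,xnd] -> 10 lines: mvw jbnvz rgxc qqps rdwe xnd lgc ncsm zmjyu ruu
Hunk 6: at line 6 remove [lgc] add [sqo] -> 10 lines: mvw jbnvz rgxc qqps rdwe xnd sqo ncsm zmjyu ruu
Hunk 7: at line 6 remove [sqo,ncsm,zmjyu] add [xws,zwi] -> 9 lines: mvw jbnvz rgxc qqps rdwe xnd xws zwi ruu
Final line count: 9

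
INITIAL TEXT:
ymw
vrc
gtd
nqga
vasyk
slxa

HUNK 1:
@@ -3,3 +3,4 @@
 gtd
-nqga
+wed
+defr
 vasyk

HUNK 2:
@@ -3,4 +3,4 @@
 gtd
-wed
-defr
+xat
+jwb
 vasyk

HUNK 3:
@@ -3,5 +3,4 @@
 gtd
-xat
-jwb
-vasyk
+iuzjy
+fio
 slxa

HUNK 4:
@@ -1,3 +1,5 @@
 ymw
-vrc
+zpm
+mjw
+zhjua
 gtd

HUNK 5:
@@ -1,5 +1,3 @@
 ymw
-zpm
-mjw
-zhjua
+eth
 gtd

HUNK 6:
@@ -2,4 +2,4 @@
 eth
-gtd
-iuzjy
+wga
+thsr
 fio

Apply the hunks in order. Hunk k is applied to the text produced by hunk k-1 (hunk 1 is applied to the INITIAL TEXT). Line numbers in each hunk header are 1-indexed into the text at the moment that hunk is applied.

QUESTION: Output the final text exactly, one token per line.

Hunk 1: at line 3 remove [nqga] add [wed,defr] -> 7 lines: ymw vrc gtd wed defr vasyk slxa
Hunk 2: at line 3 remove [wed,defr] add [xat,jwb] -> 7 lines: ymw vrc gtd xat jwb vasyk slxa
Hunk 3: at line 3 remove [xat,jwb,vasyk] add [iuzjy,fio] -> 6 lines: ymw vrc gtd iuzjy fio slxa
Hunk 4: at line 1 remove [vrc] add [zpm,mjw,zhjua] -> 8 lines: ymw zpm mjw zhjua gtd iuzjy fio slxa
Hunk 5: at line 1 remove [zpm,mjw,zhjua] add [eth] -> 6 lines: ymw eth gtd iuzjy fio slxa
Hunk 6: at line 2 remove [gtd,iuzjy] add [wga,thsr] -> 6 lines: ymw eth wga thsr fio slxa

Answer: ymw
eth
wga
thsr
fio
slxa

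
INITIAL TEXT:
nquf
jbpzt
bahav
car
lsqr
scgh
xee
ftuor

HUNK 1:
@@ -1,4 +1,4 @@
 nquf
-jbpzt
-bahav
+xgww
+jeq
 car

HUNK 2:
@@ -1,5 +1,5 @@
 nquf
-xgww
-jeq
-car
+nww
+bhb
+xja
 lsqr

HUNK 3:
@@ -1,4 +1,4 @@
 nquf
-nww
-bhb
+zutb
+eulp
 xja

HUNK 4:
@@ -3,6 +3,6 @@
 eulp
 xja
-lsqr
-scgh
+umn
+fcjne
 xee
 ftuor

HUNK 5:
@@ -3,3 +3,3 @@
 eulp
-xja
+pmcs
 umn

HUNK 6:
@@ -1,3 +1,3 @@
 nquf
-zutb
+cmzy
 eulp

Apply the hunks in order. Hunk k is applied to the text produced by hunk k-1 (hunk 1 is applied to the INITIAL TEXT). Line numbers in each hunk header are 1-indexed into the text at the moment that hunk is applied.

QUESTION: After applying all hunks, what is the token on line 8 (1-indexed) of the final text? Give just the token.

Answer: ftuor

Derivation:
Hunk 1: at line 1 remove [jbpzt,bahav] add [xgww,jeq] -> 8 lines: nquf xgww jeq car lsqr scgh xee ftuor
Hunk 2: at line 1 remove [xgww,jeq,car] add [nww,bhb,xja] -> 8 lines: nquf nww bhb xja lsqr scgh xee ftuor
Hunk 3: at line 1 remove [nww,bhb] add [zutb,eulp] -> 8 lines: nquf zutb eulp xja lsqr scgh xee ftuor
Hunk 4: at line 3 remove [lsqr,scgh] add [umn,fcjne] -> 8 lines: nquf zutb eulp xja umn fcjne xee ftuor
Hunk 5: at line 3 remove [xja] add [pmcs] -> 8 lines: nquf zutb eulp pmcs umn fcjne xee ftuor
Hunk 6: at line 1 remove [zutb] add [cmzy] -> 8 lines: nquf cmzy eulp pmcs umn fcjne xee ftuor
Final line 8: ftuor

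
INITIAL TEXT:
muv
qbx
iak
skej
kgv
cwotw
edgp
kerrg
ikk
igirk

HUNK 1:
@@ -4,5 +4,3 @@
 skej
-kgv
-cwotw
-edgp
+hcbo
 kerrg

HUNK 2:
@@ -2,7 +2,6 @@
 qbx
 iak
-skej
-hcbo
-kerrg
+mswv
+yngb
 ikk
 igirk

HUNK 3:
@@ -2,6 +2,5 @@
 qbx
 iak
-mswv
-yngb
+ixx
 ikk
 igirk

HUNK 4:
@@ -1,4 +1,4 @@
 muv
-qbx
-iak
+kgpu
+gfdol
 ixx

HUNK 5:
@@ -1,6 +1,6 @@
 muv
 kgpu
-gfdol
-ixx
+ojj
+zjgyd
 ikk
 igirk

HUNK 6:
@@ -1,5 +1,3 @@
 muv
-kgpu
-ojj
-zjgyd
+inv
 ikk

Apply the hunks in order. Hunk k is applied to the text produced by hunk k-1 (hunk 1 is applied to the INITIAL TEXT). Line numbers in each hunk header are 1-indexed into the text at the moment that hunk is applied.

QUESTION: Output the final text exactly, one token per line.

Hunk 1: at line 4 remove [kgv,cwotw,edgp] add [hcbo] -> 8 lines: muv qbx iak skej hcbo kerrg ikk igirk
Hunk 2: at line 2 remove [skej,hcbo,kerrg] add [mswv,yngb] -> 7 lines: muv qbx iak mswv yngb ikk igirk
Hunk 3: at line 2 remove [mswv,yngb] add [ixx] -> 6 lines: muv qbx iak ixx ikk igirk
Hunk 4: at line 1 remove [qbx,iak] add [kgpu,gfdol] -> 6 lines: muv kgpu gfdol ixx ikk igirk
Hunk 5: at line 1 remove [gfdol,ixx] add [ojj,zjgyd] -> 6 lines: muv kgpu ojj zjgyd ikk igirk
Hunk 6: at line 1 remove [kgpu,ojj,zjgyd] add [inv] -> 4 lines: muv inv ikk igirk

Answer: muv
inv
ikk
igirk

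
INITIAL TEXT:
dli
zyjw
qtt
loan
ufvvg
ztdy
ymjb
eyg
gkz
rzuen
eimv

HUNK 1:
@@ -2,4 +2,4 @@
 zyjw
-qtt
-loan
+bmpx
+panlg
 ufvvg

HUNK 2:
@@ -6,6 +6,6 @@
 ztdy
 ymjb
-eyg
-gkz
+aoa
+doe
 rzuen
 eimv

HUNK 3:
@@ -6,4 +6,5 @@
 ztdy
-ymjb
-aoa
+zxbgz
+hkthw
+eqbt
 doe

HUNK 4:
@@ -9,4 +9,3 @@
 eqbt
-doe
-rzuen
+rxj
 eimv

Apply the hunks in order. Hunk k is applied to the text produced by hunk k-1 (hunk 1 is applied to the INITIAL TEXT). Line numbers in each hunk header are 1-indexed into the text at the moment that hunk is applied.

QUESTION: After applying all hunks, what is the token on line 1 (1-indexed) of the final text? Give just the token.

Hunk 1: at line 2 remove [qtt,loan] add [bmpx,panlg] -> 11 lines: dli zyjw bmpx panlg ufvvg ztdy ymjb eyg gkz rzuen eimv
Hunk 2: at line 6 remove [eyg,gkz] add [aoa,doe] -> 11 lines: dli zyjw bmpx panlg ufvvg ztdy ymjb aoa doe rzuen eimv
Hunk 3: at line 6 remove [ymjb,aoa] add [zxbgz,hkthw,eqbt] -> 12 lines: dli zyjw bmpx panlg ufvvg ztdy zxbgz hkthw eqbt doe rzuen eimv
Hunk 4: at line 9 remove [doe,rzuen] add [rxj] -> 11 lines: dli zyjw bmpx panlg ufvvg ztdy zxbgz hkthw eqbt rxj eimv
Final line 1: dli

Answer: dli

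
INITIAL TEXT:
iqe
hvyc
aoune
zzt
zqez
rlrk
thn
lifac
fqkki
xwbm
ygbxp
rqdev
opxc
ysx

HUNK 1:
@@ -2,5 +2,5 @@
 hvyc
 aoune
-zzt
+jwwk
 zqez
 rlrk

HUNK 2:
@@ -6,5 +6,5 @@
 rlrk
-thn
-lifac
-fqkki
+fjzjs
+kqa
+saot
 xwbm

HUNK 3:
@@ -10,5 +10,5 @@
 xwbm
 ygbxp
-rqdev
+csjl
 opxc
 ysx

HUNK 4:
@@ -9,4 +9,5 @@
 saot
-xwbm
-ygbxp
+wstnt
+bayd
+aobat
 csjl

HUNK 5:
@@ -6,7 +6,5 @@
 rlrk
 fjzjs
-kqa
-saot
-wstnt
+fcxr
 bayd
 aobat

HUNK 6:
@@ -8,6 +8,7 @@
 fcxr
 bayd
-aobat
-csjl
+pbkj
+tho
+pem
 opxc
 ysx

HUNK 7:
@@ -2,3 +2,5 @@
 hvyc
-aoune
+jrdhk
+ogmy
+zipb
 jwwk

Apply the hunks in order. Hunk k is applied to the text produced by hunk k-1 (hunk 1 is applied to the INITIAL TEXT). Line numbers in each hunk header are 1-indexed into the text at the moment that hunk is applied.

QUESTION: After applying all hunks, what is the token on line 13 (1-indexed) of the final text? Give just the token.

Answer: tho

Derivation:
Hunk 1: at line 2 remove [zzt] add [jwwk] -> 14 lines: iqe hvyc aoune jwwk zqez rlrk thn lifac fqkki xwbm ygbxp rqdev opxc ysx
Hunk 2: at line 6 remove [thn,lifac,fqkki] add [fjzjs,kqa,saot] -> 14 lines: iqe hvyc aoune jwwk zqez rlrk fjzjs kqa saot xwbm ygbxp rqdev opxc ysx
Hunk 3: at line 10 remove [rqdev] add [csjl] -> 14 lines: iqe hvyc aoune jwwk zqez rlrk fjzjs kqa saot xwbm ygbxp csjl opxc ysx
Hunk 4: at line 9 remove [xwbm,ygbxp] add [wstnt,bayd,aobat] -> 15 lines: iqe hvyc aoune jwwk zqez rlrk fjzjs kqa saot wstnt bayd aobat csjl opxc ysx
Hunk 5: at line 6 remove [kqa,saot,wstnt] add [fcxr] -> 13 lines: iqe hvyc aoune jwwk zqez rlrk fjzjs fcxr bayd aobat csjl opxc ysx
Hunk 6: at line 8 remove [aobat,csjl] add [pbkj,tho,pem] -> 14 lines: iqe hvyc aoune jwwk zqez rlrk fjzjs fcxr bayd pbkj tho pem opxc ysx
Hunk 7: at line 2 remove [aoune] add [jrdhk,ogmy,zipb] -> 16 lines: iqe hvyc jrdhk ogmy zipb jwwk zqez rlrk fjzjs fcxr bayd pbkj tho pem opxc ysx
Final line 13: tho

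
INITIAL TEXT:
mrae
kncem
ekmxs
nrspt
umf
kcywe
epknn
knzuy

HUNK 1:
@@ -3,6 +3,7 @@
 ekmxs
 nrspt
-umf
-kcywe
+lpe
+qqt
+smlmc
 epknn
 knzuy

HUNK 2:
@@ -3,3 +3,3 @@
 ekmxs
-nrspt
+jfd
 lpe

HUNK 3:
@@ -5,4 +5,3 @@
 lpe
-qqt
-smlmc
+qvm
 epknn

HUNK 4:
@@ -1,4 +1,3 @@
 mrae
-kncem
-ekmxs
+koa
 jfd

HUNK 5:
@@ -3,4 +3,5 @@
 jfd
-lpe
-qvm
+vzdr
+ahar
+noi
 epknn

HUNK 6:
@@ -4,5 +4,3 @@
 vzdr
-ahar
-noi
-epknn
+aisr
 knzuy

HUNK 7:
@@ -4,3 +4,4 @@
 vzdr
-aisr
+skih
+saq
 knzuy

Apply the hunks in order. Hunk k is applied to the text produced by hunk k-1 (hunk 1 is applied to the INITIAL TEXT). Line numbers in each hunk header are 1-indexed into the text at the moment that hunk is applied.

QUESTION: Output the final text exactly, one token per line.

Hunk 1: at line 3 remove [umf,kcywe] add [lpe,qqt,smlmc] -> 9 lines: mrae kncem ekmxs nrspt lpe qqt smlmc epknn knzuy
Hunk 2: at line 3 remove [nrspt] add [jfd] -> 9 lines: mrae kncem ekmxs jfd lpe qqt smlmc epknn knzuy
Hunk 3: at line 5 remove [qqt,smlmc] add [qvm] -> 8 lines: mrae kncem ekmxs jfd lpe qvm epknn knzuy
Hunk 4: at line 1 remove [kncem,ekmxs] add [koa] -> 7 lines: mrae koa jfd lpe qvm epknn knzuy
Hunk 5: at line 3 remove [lpe,qvm] add [vzdr,ahar,noi] -> 8 lines: mrae koa jfd vzdr ahar noi epknn knzuy
Hunk 6: at line 4 remove [ahar,noi,epknn] add [aisr] -> 6 lines: mrae koa jfd vzdr aisr knzuy
Hunk 7: at line 4 remove [aisr] add [skih,saq] -> 7 lines: mrae koa jfd vzdr skih saq knzuy

Answer: mrae
koa
jfd
vzdr
skih
saq
knzuy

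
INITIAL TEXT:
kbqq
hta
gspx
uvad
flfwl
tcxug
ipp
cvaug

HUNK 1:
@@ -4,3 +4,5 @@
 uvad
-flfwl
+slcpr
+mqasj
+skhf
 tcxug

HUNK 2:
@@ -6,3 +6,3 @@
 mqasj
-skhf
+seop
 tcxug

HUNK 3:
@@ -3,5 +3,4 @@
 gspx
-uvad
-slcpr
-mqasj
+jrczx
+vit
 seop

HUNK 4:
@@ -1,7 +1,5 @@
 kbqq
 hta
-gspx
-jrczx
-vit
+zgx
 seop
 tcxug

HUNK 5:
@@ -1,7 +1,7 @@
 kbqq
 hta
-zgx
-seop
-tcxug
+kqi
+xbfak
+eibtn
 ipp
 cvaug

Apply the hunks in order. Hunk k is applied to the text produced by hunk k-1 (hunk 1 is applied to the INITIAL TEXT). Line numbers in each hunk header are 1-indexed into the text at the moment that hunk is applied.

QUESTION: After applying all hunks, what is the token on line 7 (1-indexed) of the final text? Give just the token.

Answer: cvaug

Derivation:
Hunk 1: at line 4 remove [flfwl] add [slcpr,mqasj,skhf] -> 10 lines: kbqq hta gspx uvad slcpr mqasj skhf tcxug ipp cvaug
Hunk 2: at line 6 remove [skhf] add [seop] -> 10 lines: kbqq hta gspx uvad slcpr mqasj seop tcxug ipp cvaug
Hunk 3: at line 3 remove [uvad,slcpr,mqasj] add [jrczx,vit] -> 9 lines: kbqq hta gspx jrczx vit seop tcxug ipp cvaug
Hunk 4: at line 1 remove [gspx,jrczx,vit] add [zgx] -> 7 lines: kbqq hta zgx seop tcxug ipp cvaug
Hunk 5: at line 1 remove [zgx,seop,tcxug] add [kqi,xbfak,eibtn] -> 7 lines: kbqq hta kqi xbfak eibtn ipp cvaug
Final line 7: cvaug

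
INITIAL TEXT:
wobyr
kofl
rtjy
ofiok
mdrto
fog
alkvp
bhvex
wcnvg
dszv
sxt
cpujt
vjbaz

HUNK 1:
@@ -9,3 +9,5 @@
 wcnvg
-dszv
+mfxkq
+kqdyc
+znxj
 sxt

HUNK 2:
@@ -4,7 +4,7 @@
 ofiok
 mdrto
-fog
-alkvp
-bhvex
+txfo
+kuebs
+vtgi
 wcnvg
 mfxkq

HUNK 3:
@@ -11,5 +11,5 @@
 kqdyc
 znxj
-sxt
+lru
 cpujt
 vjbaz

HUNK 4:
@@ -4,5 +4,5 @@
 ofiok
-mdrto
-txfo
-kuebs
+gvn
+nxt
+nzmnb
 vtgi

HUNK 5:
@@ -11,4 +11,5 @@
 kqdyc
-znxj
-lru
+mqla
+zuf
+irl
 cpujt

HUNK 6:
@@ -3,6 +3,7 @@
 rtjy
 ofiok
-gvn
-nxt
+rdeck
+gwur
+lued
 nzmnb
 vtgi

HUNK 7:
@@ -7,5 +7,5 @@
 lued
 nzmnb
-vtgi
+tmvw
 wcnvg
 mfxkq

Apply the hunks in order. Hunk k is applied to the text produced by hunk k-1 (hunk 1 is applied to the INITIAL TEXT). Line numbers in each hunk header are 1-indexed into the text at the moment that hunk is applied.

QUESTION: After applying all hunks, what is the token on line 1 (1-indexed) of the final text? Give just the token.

Hunk 1: at line 9 remove [dszv] add [mfxkq,kqdyc,znxj] -> 15 lines: wobyr kofl rtjy ofiok mdrto fog alkvp bhvex wcnvg mfxkq kqdyc znxj sxt cpujt vjbaz
Hunk 2: at line 4 remove [fog,alkvp,bhvex] add [txfo,kuebs,vtgi] -> 15 lines: wobyr kofl rtjy ofiok mdrto txfo kuebs vtgi wcnvg mfxkq kqdyc znxj sxt cpujt vjbaz
Hunk 3: at line 11 remove [sxt] add [lru] -> 15 lines: wobyr kofl rtjy ofiok mdrto txfo kuebs vtgi wcnvg mfxkq kqdyc znxj lru cpujt vjbaz
Hunk 4: at line 4 remove [mdrto,txfo,kuebs] add [gvn,nxt,nzmnb] -> 15 lines: wobyr kofl rtjy ofiok gvn nxt nzmnb vtgi wcnvg mfxkq kqdyc znxj lru cpujt vjbaz
Hunk 5: at line 11 remove [znxj,lru] add [mqla,zuf,irl] -> 16 lines: wobyr kofl rtjy ofiok gvn nxt nzmnb vtgi wcnvg mfxkq kqdyc mqla zuf irl cpujt vjbaz
Hunk 6: at line 3 remove [gvn,nxt] add [rdeck,gwur,lued] -> 17 lines: wobyr kofl rtjy ofiok rdeck gwur lued nzmnb vtgi wcnvg mfxkq kqdyc mqla zuf irl cpujt vjbaz
Hunk 7: at line 7 remove [vtgi] add [tmvw] -> 17 lines: wobyr kofl rtjy ofiok rdeck gwur lued nzmnb tmvw wcnvg mfxkq kqdyc mqla zuf irl cpujt vjbaz
Final line 1: wobyr

Answer: wobyr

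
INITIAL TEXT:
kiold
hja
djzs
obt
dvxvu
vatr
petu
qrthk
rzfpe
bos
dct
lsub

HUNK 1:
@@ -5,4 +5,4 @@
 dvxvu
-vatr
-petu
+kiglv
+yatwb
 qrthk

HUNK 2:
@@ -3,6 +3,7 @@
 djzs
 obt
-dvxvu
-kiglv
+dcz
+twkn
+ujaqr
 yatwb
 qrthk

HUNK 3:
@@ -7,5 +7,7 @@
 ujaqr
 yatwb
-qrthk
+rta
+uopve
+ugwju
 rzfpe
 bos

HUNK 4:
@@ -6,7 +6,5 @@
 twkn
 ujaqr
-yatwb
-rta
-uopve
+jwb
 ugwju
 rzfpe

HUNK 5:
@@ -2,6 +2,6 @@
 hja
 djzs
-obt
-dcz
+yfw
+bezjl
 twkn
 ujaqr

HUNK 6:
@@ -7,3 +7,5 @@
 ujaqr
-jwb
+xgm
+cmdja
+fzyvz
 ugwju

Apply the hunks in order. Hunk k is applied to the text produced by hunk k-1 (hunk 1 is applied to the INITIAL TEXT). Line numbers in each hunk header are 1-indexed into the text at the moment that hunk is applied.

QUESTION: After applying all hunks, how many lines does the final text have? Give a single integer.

Answer: 15

Derivation:
Hunk 1: at line 5 remove [vatr,petu] add [kiglv,yatwb] -> 12 lines: kiold hja djzs obt dvxvu kiglv yatwb qrthk rzfpe bos dct lsub
Hunk 2: at line 3 remove [dvxvu,kiglv] add [dcz,twkn,ujaqr] -> 13 lines: kiold hja djzs obt dcz twkn ujaqr yatwb qrthk rzfpe bos dct lsub
Hunk 3: at line 7 remove [qrthk] add [rta,uopve,ugwju] -> 15 lines: kiold hja djzs obt dcz twkn ujaqr yatwb rta uopve ugwju rzfpe bos dct lsub
Hunk 4: at line 6 remove [yatwb,rta,uopve] add [jwb] -> 13 lines: kiold hja djzs obt dcz twkn ujaqr jwb ugwju rzfpe bos dct lsub
Hunk 5: at line 2 remove [obt,dcz] add [yfw,bezjl] -> 13 lines: kiold hja djzs yfw bezjl twkn ujaqr jwb ugwju rzfpe bos dct lsub
Hunk 6: at line 7 remove [jwb] add [xgm,cmdja,fzyvz] -> 15 lines: kiold hja djzs yfw bezjl twkn ujaqr xgm cmdja fzyvz ugwju rzfpe bos dct lsub
Final line count: 15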